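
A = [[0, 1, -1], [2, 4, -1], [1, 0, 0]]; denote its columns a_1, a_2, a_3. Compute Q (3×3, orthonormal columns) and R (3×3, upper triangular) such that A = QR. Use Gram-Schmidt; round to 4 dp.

e_1 = a_1/‖a_1‖ = (0, 2, 1)/2.2361 = (0.0000, 0.8944, 0.4472).
r_{12} = e_1·a_2 = 3.5777.
u_2 = a_2 − 3.5777·e_1 = (1.0000, 0.8000, -1.6000).
‖u_2‖ = 2.0494, so e_2 = (0.4880, 0.3904, -0.7807).
r_{13} = e_1·a_3 = -0.8944; r_{23} = e_2·a_3 = -0.8783.
u_3 = a_3 + 0.8944·e_1 + 0.8783·e_2 = (-0.5714, 0.1429, -0.2857).
‖u_3‖ = 0.6547, so e_3 = (-0.8729, 0.2182, -0.4364).

Q = [[0.0000, 0.4880, -0.8729], [0.8944, 0.3904, 0.2182], [0.4472, -0.7807, -0.4364]], R = [[2.2361, 3.5777, -0.8944], [0.0000, 2.0494, -0.8783], [0.0000, 0.0000, 0.6547]]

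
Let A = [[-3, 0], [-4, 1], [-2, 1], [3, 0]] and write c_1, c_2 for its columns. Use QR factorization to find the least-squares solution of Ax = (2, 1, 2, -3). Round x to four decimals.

x = (-0.7000, -0.6000)

c_1 = (-3, -4, -2, 3); ‖c_1‖ = 6.1644, so q_1 = (-0.4867, -0.6489, -0.3244, 0.4867).
q_1·c_2 = (-0.4867)·0 + (-0.6489)·1 + (-0.3244)·1 + 0.4867·0 = -0.9733.
u_2 = c_2 + 0.9733·q_1 = (-0.4737, 0.3684, 0.6842, 0.4737).
‖u_2‖ = 1.0260, so q_2 = (-0.4617, 0.3591, 0.6669, 0.4617).
Qᵀb = (-3.7311, -0.6156).
Back-substitute: x_2 = -0.6156/1.0260 = -0.6000.
x_1 = (-3.7311 + 0.9733·(-0.6000))/6.1644 = -0.7000.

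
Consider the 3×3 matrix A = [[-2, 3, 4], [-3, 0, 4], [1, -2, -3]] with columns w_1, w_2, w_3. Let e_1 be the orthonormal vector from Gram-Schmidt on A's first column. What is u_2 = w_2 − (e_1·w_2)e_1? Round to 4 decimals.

w_1 = (-2, -3, 1); ‖w_1‖ = 3.7417, so e_1 = (-0.5345, -0.8018, 0.2673).
e_1·w_2 = (-0.5345)·3 + (-0.8018)·0 + 0.2673·(-2) = -2.1381.
u_2 = w_2 + 2.1381·e_1 = (1.8571, -1.7143, -1.4286).

u_2 = (1.8571, -1.7143, -1.4286)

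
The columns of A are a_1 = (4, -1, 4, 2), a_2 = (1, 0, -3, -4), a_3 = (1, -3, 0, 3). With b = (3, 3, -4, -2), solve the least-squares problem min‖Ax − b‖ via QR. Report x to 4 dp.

x = (0.1693, 0.8908, -0.2317)

a_1 = (4, -1, 4, 2); ‖a_1‖ = 6.0828, so q_1 = (0.6576, -0.1644, 0.6576, 0.3288).
q_1·a_2 = 0.6576·1 + (-0.1644)·0 + 0.6576·(-3) + 0.3288·(-4) = -2.6304.
u_2 = a_2 + 2.6304·q_1 = (2.7297, -0.4324, -1.2703, -3.1351).
‖u_2‖ = 4.3682, so q_2 = (0.6249, -0.0990, -0.2908, -0.7177).
q_1·a_3 = 0.6576·1 + (-0.1644)·(-3) + 0.6576·0 + 0.3288·3 = 2.1372; q_2·a_3 = 0.6249·1 + (-0.0990)·(-3) + (-0.2908)·0 + (-0.7177)·3 = -1.2313.
u_3 = a_3 − 2.1372·q_1 + 1.2313·q_2 = (0.3640, -2.7705, -1.7635, 1.4136).
‖u_3‖ = 3.5939, so q_3 = (0.1013, -0.7709, -0.4907, 0.3933).
Qᵀb = (-1.8084, 4.1764, -0.8328).
Back-substitute: x_3 = -0.8328/3.5939 = -0.2317.
x_2 = (4.1764 + 1.2313·(-0.2317))/4.3682 = 0.8908.
x_1 = (-1.8084 + 2.6304·0.8908 − 2.1372·(-0.2317))/6.0828 = 0.1693.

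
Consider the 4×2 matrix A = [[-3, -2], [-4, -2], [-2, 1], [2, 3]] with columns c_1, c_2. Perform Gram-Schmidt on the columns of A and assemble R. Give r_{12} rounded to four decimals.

r_{12} = 3.1334

c_1 = (-3, -4, -2, 2); ‖c_1‖ = 5.7446, so e_1 = (-0.5222, -0.6963, -0.3482, 0.3482).
r_{12} = e_1·c_2 = 3.1334.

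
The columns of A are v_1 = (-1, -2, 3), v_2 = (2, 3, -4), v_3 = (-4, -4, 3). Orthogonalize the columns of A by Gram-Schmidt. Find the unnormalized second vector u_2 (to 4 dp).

u_2 = (0.5714, 0.1429, 0.2857)

e_1 = v_1/‖v_1‖ = (-1, -2, 3)/3.7417 = (-0.2673, -0.5345, 0.8018).
r_{12} = e_1·v_2 = -5.3452.
u_2 = v_2 + 5.3452·e_1 = (0.5714, 0.1429, 0.2857).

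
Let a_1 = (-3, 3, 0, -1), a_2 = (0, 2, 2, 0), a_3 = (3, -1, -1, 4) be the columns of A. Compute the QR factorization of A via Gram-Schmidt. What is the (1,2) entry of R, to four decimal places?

r_{12} = 1.3765

a_1 = (-3, 3, 0, -1); ‖a_1‖ = 4.3589, so q_1 = (-0.6882, 0.6882, 0.0000, -0.2294).
r_{12} = q_1·a_2 = 1.3765.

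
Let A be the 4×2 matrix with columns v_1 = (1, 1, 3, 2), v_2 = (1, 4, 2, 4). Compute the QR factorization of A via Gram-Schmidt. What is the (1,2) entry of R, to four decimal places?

r_{12} = 4.9058

v_1 = (1, 1, 3, 2); ‖v_1‖ = 3.8730, so e_1 = (0.2582, 0.2582, 0.7746, 0.5164).
r_{12} = e_1·v_2 = 4.9058.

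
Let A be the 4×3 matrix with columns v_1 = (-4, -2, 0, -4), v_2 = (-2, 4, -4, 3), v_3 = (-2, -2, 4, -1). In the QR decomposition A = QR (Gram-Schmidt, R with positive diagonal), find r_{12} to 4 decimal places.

r_{12} = -2.0000

v_1 = (-4, -2, 0, -4); ‖v_1‖ = 6.0000, so e_1 = (-0.6667, -0.3333, 0.0000, -0.6667).
r_{12} = e_1·v_2 = -2.0000.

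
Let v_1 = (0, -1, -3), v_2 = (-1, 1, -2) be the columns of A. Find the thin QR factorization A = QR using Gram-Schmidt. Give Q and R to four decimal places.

v_1 = (0, -1, -3); ‖v_1‖ = 3.1623, so e_1 = (0.0000, -0.3162, -0.9487).
e_1·v_2 = 0.0000·(-1) + (-0.3162)·1 + (-0.9487)·(-2) = 1.5811.
u_2 = v_2 − 1.5811·e_1 = (-1.0000, 1.5000, -0.5000).
‖u_2‖ = 1.8708, so e_2 = (-0.5345, 0.8018, -0.2673).

Q = [[0.0000, -0.5345], [-0.3162, 0.8018], [-0.9487, -0.2673]], R = [[3.1623, 1.5811], [0.0000, 1.8708]]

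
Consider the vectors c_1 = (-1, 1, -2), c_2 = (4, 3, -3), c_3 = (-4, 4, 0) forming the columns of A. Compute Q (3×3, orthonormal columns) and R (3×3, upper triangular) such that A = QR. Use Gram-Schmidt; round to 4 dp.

c_1 = (-1, 1, -2); ‖c_1‖ = 2.4495, so e_1 = (-0.4082, 0.4082, -0.8165).
e_1·c_2 = (-0.4082)·4 + 0.4082·3 + (-0.8165)·(-3) = 2.0412.
u_2 = c_2 − 2.0412·e_1 = (4.8333, 2.1667, -1.3333).
‖u_2‖ = 5.4620, so e_2 = (0.8849, 0.3967, -0.2441).
e_1·c_3 = (-0.4082)·(-4) + 0.4082·4 + (-0.8165)·0 = 3.2660; e_2·c_3 = 0.8849·(-4) + 0.3967·4 + (-0.2441)·0 = -1.9529.
u_3 = c_3 − 3.2660·e_1 + 1.9529·e_2 = (-0.9385, 3.4413, 2.1899).
‖u_3‖ = 4.1856, so e_3 = (-0.2242, 0.8222, 0.5232).

Q = [[-0.4082, 0.8849, -0.2242], [0.4082, 0.3967, 0.8222], [-0.8165, -0.2441, 0.5232]], R = [[2.4495, 2.0412, 3.2660], [0.0000, 5.4620, -1.9529], [0.0000, 0.0000, 4.1856]]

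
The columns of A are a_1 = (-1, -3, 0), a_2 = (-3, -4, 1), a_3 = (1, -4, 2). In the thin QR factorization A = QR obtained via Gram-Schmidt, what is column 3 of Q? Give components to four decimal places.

q_3 = (0.5071, -0.1690, 0.8452)

a_1 = (-1, -3, 0); ‖a_1‖ = 3.1623, so q_1 = (-0.3162, -0.9487, 0.0000).
q_1·a_2 = (-0.3162)·(-3) + (-0.9487)·(-4) + 0.0000·1 = 4.7434.
u_2 = a_2 − 4.7434·q_1 = (-1.5000, 0.5000, 1.0000).
‖u_2‖ = 1.8708, so q_2 = (-0.8018, 0.2673, 0.5345).
q_1·a_3 = (-0.3162)·1 + (-0.9487)·(-4) + 0.0000·2 = 3.4785; q_2·a_3 = (-0.8018)·1 + 0.2673·(-4) + 0.5345·2 = -0.8018.
u_3 = a_3 − 3.4785·q_1 + 0.8018·q_2 = (1.4571, -0.4857, 2.4286).
‖u_3‖ = 2.8735, so q_3 = (0.5071, -0.1690, 0.8452).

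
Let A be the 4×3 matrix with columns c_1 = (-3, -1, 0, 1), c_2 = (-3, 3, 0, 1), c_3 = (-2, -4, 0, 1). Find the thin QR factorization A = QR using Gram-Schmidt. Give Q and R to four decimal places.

c_1 = (-3, -1, 0, 1); ‖c_1‖ = 3.3166, so q_1 = (-0.9045, -0.3015, 0.0000, 0.3015).
q_1·c_2 = (-0.9045)·(-3) + (-0.3015)·3 + 0.0000·0 + 0.3015·1 = 2.1106.
u_2 = c_2 − 2.1106·q_1 = (-1.0909, 3.6364, 0.0000, 0.3636).
‖u_2‖ = 3.8139, so q_2 = (-0.2860, 0.9535, 0.0000, 0.0953).
q_1·c_3 = (-0.9045)·(-2) + (-0.3015)·(-4) + 0.0000·0 + 0.3015·1 = 3.3166; q_2·c_3 = (-0.2860)·(-2) + 0.9535·(-4) + 0.0000·0 + 0.0953·1 = -3.1464.
u_3 = c_3 − 3.3166·q_1 + 3.1464·q_2 = (0.1000, 0.0000, 0.0000, 0.3000).
‖u_3‖ = 0.3162, so q_3 = (0.3162, 0.0000, 0.0000, 0.9487).

Q = [[-0.9045, -0.2860, 0.3162], [-0.3015, 0.9535, 0.0000], [0.0000, 0.0000, 0.0000], [0.3015, 0.0953, 0.9487]], R = [[3.3166, 2.1106, 3.3166], [0.0000, 3.8139, -3.1464], [0.0000, 0.0000, 0.3162]]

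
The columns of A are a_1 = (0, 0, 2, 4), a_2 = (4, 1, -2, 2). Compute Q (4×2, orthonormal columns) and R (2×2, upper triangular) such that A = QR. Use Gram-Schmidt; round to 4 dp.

a_1 = (0, 0, 2, 4); ‖a_1‖ = 4.4721, so e_1 = (0.0000, 0.0000, 0.4472, 0.8944).
e_1·a_2 = 0.0000·4 + 0.0000·1 + 0.4472·(-2) + 0.8944·2 = 0.8944.
u_2 = a_2 − 0.8944·e_1 = (4.0000, 1.0000, -2.4000, 1.2000).
‖u_2‖ = 4.9193, so e_2 = (0.8131, 0.2033, -0.4879, 0.2439).

Q = [[0.0000, 0.8131], [0.0000, 0.2033], [0.4472, -0.4879], [0.8944, 0.2439]], R = [[4.4721, 0.8944], [0.0000, 4.9193]]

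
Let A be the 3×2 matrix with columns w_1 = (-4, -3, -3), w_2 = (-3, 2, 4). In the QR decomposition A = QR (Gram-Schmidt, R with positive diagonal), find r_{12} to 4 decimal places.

w_1 = (-4, -3, -3); ‖w_1‖ = 5.8310, so e_1 = (-0.6860, -0.5145, -0.5145).
r_{12} = e_1·w_2 = -1.0290.

r_{12} = -1.0290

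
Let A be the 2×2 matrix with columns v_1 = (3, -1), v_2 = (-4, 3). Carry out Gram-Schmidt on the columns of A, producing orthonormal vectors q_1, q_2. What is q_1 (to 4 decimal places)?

q_1 = (0.9487, -0.3162)

q_1 = v_1/‖v_1‖ = (3, -1)/3.1623 = (0.9487, -0.3162).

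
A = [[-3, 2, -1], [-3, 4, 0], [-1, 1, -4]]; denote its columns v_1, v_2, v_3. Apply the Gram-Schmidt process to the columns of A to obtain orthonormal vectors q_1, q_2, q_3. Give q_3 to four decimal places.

v_1 = (-3, -3, -1); ‖v_1‖ = 4.3589, so q_1 = (-0.6882, -0.6882, -0.2294).
q_1·v_2 = (-0.6882)·2 + (-0.6882)·4 + (-0.2294)·1 = -4.3589.
u_2 = v_2 + 4.3589·q_1 = (-1.0000, 1.0000, 0.0000).
‖u_2‖ = 1.4142, so q_2 = (-0.7071, 0.7071, 0.0000).
q_1·v_3 = (-0.6882)·(-1) + (-0.6882)·0 + (-0.2294)·(-4) = 1.6059; q_2·v_3 = (-0.7071)·(-1) + 0.7071·0 + 0.0000·(-4) = 0.7071.
u_3 = v_3 − 1.6059·q_1 − 0.7071·q_2 = (0.6053, 0.6053, -3.6316).
‖u_3‖ = 3.7311, so q_3 = (0.1622, 0.1622, -0.9733).

q_3 = (0.1622, 0.1622, -0.9733)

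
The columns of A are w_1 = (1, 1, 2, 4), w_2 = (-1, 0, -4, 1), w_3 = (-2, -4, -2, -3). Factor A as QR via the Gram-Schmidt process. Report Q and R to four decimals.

e_1 = w_1/‖w_1‖ = (1, 1, 2, 4)/4.6904 = (0.2132, 0.2132, 0.4264, 0.8528).
r_{12} = e_1·w_2 = -1.0660.
u_2 = w_2 + 1.0660·e_1 = (-0.7727, 0.2273, -3.5455, 1.9091).
‖u_2‖ = 4.1065, so e_2 = (-0.1882, 0.0553, -0.8634, 0.4649).
r_{13} = e_1·w_3 = -4.6904; r_{23} = e_2·w_3 = 0.4870.
u_3 = w_3 + 4.6904·e_1 − 0.4870·e_2 = (-0.9084, -3.0270, 0.4205, 0.7736).
‖u_3‖ = 3.2807, so e_3 = (-0.2769, -0.9227, 0.1282, 0.2358).

Q = [[0.2132, -0.1882, -0.2769], [0.2132, 0.0553, -0.9227], [0.4264, -0.8634, 0.1282], [0.8528, 0.4649, 0.2358]], R = [[4.6904, -1.0660, -4.6904], [0.0000, 4.1065, 0.4870], [0.0000, 0.0000, 3.2807]]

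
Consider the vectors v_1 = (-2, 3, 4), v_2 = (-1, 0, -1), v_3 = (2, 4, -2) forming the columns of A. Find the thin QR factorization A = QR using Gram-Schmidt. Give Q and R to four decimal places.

Q = [[-0.3714, -0.8339, 0.4082], [0.5571, 0.1516, 0.8165], [0.7428, -0.5307, -0.4082]], R = [[5.3852, -0.3714, 0.0000], [0.0000, 1.3646, 0.0000], [0.0000, 0.0000, 4.8990]]

e_1 = v_1/‖v_1‖ = (-2, 3, 4)/5.3852 = (-0.3714, 0.5571, 0.7428).
r_{12} = e_1·v_2 = -0.3714.
u_2 = v_2 + 0.3714·e_1 = (-1.1379, 0.2069, -0.7241).
‖u_2‖ = 1.3646, so e_2 = (-0.8339, 0.1516, -0.5307).
r_{13} = e_1·v_3 = 0.0000; r_{23} = e_2·v_3 = 0.0000.
u_3 = v_3 + 0.0000·e_1 + 0.0000·e_2 = (2.0000, 4.0000, -2.0000).
‖u_3‖ = 4.8990, so e_3 = (0.4082, 0.8165, -0.4082).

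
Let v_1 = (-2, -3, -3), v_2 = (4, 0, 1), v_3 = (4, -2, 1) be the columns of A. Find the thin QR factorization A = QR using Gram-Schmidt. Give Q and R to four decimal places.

Q = [[-0.4264, 0.8847, -0.1886], [-0.6396, -0.4423, -0.6287], [-0.6396, -0.1474, 0.7544]], R = [[4.6904, -2.3452, -1.0660], [0.0000, 3.3912, 4.2758], [0.0000, 0.0000, 1.2574]]

v_1 = (-2, -3, -3); ‖v_1‖ = 4.6904, so q_1 = (-0.4264, -0.6396, -0.6396).
q_1·v_2 = (-0.4264)·4 + (-0.6396)·0 + (-0.6396)·1 = -2.3452.
u_2 = v_2 + 2.3452·q_1 = (3.0000, -1.5000, -0.5000).
‖u_2‖ = 3.3912, so q_2 = (0.8847, -0.4423, -0.1474).
q_1·v_3 = (-0.4264)·4 + (-0.6396)·(-2) + (-0.6396)·1 = -1.0660; q_2·v_3 = 0.8847·4 + (-0.4423)·(-2) + (-0.1474)·1 = 4.2758.
u_3 = v_3 + 1.0660·q_1 − 4.2758·q_2 = (-0.2372, -0.7905, 0.9486).
‖u_3‖ = 1.2574, so q_3 = (-0.1886, -0.6287, 0.7544).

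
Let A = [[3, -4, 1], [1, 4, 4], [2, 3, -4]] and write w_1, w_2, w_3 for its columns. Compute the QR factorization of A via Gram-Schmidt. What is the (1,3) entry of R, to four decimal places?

w_1 = (3, 1, 2); ‖w_1‖ = 3.7417, so e_1 = (0.8018, 0.2673, 0.5345).
r_{13} = e_1·w_3 = -0.2673.

r_{13} = -0.2673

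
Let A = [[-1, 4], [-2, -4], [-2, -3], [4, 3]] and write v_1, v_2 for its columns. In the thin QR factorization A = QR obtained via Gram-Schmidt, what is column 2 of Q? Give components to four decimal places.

q_2 = (0.8816, -0.4047, -0.2240, -0.0939)

v_1 = (-1, -2, -2, 4); ‖v_1‖ = 5.0000, so q_1 = (-0.2000, -0.4000, -0.4000, 0.8000).
q_1·v_2 = (-0.2000)·4 + (-0.4000)·(-4) + (-0.4000)·(-3) + 0.8000·3 = 4.4000.
u_2 = v_2 − 4.4000·q_1 = (4.8800, -2.2400, -1.2400, -0.5200).
‖u_2‖ = 5.5353, so q_2 = (0.8816, -0.4047, -0.2240, -0.0939).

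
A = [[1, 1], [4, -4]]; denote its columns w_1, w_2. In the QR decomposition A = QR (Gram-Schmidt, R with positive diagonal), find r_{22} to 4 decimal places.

q_1 = w_1/‖w_1‖ = (1, 4)/4.1231 = (0.2425, 0.9701).
r_{12} = q_1·w_2 = -3.6380.
u_2 = w_2 + 3.6380·q_1 = (1.8824, -0.4706).
r_{22} = ‖u_2‖ = 1.9403.

r_{22} = 1.9403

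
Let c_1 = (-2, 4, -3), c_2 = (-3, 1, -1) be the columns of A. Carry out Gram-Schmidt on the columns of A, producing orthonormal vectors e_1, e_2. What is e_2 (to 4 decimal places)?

e_2 = (-0.9249, -0.3487, 0.1516)

c_1 = (-2, 4, -3); ‖c_1‖ = 5.3852, so e_1 = (-0.3714, 0.7428, -0.5571).
e_1·c_2 = (-0.3714)·(-3) + 0.7428·1 + (-0.5571)·(-1) = 2.4140.
u_2 = c_2 − 2.4140·e_1 = (-2.1034, -0.7931, 0.3448).
‖u_2‖ = 2.2743, so e_2 = (-0.9249, -0.3487, 0.1516).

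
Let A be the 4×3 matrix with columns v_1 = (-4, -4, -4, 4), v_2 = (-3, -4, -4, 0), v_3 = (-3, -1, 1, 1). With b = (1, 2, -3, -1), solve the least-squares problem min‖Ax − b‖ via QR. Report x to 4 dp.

q_1 = v_1/‖v_1‖ = (-4, -4, -4, 4)/8.0000 = (-0.5000, -0.5000, -0.5000, 0.5000).
r_{12} = q_1·v_2 = 5.5000.
u_2 = v_2 − 5.5000·q_1 = (-0.2500, -1.2500, -1.2500, -2.7500).
‖u_2‖ = 3.2787, so q_2 = (-0.0762, -0.3812, -0.3812, -0.8387).
r_{13} = q_1·v_3 = 2.0000; r_{23} = q_2·v_3 = -0.6100.
u_3 = v_3 − 2.0000·q_1 + 0.6100·q_2 = (-2.0465, -0.2326, 1.7674, -0.5116).
‖u_3‖ = 2.7619, so q_3 = (-0.7410, -0.0842, 0.6399, -0.1852).
Qᵀb = (-0.5000, 1.1437, -2.6440).
Back-substitute: x_3 = -2.6440/2.7619 = -0.9573.
x_2 = (1.1437 + 0.6100·(-0.9573))/3.2787 = 0.1707.
x_1 = (-0.5000 − 5.5000·0.1707 − 2.0000·(-0.9573))/8.0000 = 0.0595.

x = (0.0595, 0.1707, -0.9573)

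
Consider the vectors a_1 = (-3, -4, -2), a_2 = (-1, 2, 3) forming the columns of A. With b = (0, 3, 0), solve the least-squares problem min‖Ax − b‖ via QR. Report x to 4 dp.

x = (-0.3579, 0.1474)

a_1 = (-3, -4, -2); ‖a_1‖ = 5.3852, so e_1 = (-0.5571, -0.7428, -0.3714).
e_1·a_2 = (-0.5571)·(-1) + (-0.7428)·2 + (-0.3714)·3 = -2.0426.
u_2 = a_2 + 2.0426·e_1 = (-2.1379, 0.4828, 2.2414).
‖u_2‖ = 3.1349, so e_2 = (-0.6820, 0.1540, 0.7150).
Qᵀb = (-2.2283, 0.4620).
Back-substitute: x_2 = 0.4620/3.1349 = 0.1474.
x_1 = (-2.2283 + 2.0426·0.1474)/5.3852 = -0.3579.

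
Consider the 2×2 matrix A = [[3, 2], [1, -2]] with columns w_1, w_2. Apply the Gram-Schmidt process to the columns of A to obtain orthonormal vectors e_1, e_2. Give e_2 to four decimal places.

w_1 = (3, 1); ‖w_1‖ = 3.1623, so e_1 = (0.9487, 0.3162).
e_1·w_2 = 0.9487·2 + 0.3162·(-2) = 1.2649.
u_2 = w_2 − 1.2649·e_1 = (0.8000, -2.4000).
‖u_2‖ = 2.5298, so e_2 = (0.3162, -0.9487).

e_2 = (0.3162, -0.9487)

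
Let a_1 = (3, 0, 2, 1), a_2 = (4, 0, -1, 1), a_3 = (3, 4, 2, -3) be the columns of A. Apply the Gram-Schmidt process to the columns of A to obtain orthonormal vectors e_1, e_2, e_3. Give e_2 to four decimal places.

e_2 = (0.5371, 0.0000, -0.8406, 0.0701)

a_1 = (3, 0, 2, 1); ‖a_1‖ = 3.7417, so e_1 = (0.8018, 0.0000, 0.5345, 0.2673).
e_1·a_2 = 0.8018·4 + 0.0000·0 + 0.5345·(-1) + 0.2673·1 = 2.9399.
u_2 = a_2 − 2.9399·e_1 = (1.6429, 0.0000, -2.5714, 0.2143).
‖u_2‖ = 3.0589, so e_2 = (0.5371, 0.0000, -0.8406, 0.0701).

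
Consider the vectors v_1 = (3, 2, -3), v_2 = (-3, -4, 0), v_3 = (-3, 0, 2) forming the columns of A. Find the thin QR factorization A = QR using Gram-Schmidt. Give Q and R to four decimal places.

v_1 = (3, 2, -3); ‖v_1‖ = 4.6904, so e_1 = (0.6396, 0.4264, -0.6396).
e_1·v_2 = 0.6396·(-3) + 0.4264·(-4) + (-0.6396)·0 = -3.6244.
u_2 = v_2 + 3.6244·e_1 = (-0.6818, -2.4545, -2.3182).
‖u_2‖ = 3.4444, so e_2 = (-0.1980, -0.7126, -0.6730).
e_1·v_3 = 0.6396·(-3) + 0.4264·0 + (-0.6396)·2 = -3.1980; e_2·v_3 = (-0.1980)·(-3) + (-0.7126)·0 + (-0.6730)·2 = -0.7522.
u_3 = v_3 + 3.1980·e_1 + 0.7522·e_2 = (-1.1034, 0.8276, -0.5517).
‖u_3‖ = 1.4856, so e_3 = (-0.7428, 0.5571, -0.3714).

Q = [[0.6396, -0.1980, -0.7428], [0.4264, -0.7126, 0.5571], [-0.6396, -0.6730, -0.3714]], R = [[4.6904, -3.6244, -3.1980], [0.0000, 3.4444, -0.7522], [0.0000, 0.0000, 1.4856]]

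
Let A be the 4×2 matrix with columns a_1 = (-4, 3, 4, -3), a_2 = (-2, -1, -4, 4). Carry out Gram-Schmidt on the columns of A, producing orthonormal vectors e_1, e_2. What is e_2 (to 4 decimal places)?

e_1 = a_1/‖a_1‖ = (-4, 3, 4, -3)/7.0711 = (-0.5657, 0.4243, 0.5657, -0.4243).
r_{12} = e_1·a_2 = -3.2527.
u_2 = a_2 + 3.2527·e_1 = (-3.8400, 0.3800, -2.1600, 2.6200).
‖u_2‖ = 5.1400, so e_2 = (-0.7471, 0.0739, -0.4202, 0.5097).

e_2 = (-0.7471, 0.0739, -0.4202, 0.5097)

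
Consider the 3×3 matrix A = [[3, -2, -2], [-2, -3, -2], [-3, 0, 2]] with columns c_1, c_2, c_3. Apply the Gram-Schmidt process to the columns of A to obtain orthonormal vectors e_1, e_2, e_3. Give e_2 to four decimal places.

e_1 = c_1/‖c_1‖ = (3, -2, -3)/4.6904 = (0.6396, -0.4264, -0.6396).
r_{12} = e_1·c_2 = 0.0000.
u_2 = c_2 + 0.0000·e_1 = (-2.0000, -3.0000, 0.0000).
‖u_2‖ = 3.6056, so e_2 = (-0.5547, -0.8321, 0.0000).

e_2 = (-0.5547, -0.8321, 0.0000)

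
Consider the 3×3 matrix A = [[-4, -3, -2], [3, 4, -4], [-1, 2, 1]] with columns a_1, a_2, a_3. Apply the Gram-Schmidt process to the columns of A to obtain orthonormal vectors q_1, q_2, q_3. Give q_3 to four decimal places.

q_1 = a_1/‖a_1‖ = (-4, 3, -1)/5.0990 = (-0.7845, 0.5883, -0.1961).
r_{12} = q_1·a_2 = 4.3146.
u_2 = a_2 − 4.3146·q_1 = (0.3846, 1.4615, 2.8462).
‖u_2‖ = 3.2225, so q_2 = (0.1194, 0.4535, 0.8832).
r_{13} = q_1·a_3 = -0.9806; r_{23} = q_2·a_3 = -1.1697.
u_3 = a_3 + 0.9806·q_1 + 1.1697·q_2 = (-2.6296, -2.8926, 1.8407).
‖u_3‖ = 4.3209, so q_3 = (-0.6086, -0.6694, 0.4260).

q_3 = (-0.6086, -0.6694, 0.4260)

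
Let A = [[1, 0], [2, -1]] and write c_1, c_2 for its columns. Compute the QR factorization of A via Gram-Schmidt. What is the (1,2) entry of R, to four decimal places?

e_1 = c_1/‖c_1‖ = (1, 2)/2.2361 = (0.4472, 0.8944).
r_{12} = e_1·c_2 = -0.8944.

r_{12} = -0.8944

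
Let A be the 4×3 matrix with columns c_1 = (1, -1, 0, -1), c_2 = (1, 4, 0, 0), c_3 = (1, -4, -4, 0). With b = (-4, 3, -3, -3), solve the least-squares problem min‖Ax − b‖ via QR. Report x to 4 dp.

x = (-1.3478, 0.5109, 0.3152)

e_1 = c_1/‖c_1‖ = (1, -1, 0, -1)/1.7321 = (0.5774, -0.5774, 0.0000, -0.5774).
r_{12} = e_1·c_2 = -1.7321.
u_2 = c_2 + 1.7321·e_1 = (2.0000, 3.0000, 0.0000, -1.0000).
‖u_2‖ = 3.7417, so e_2 = (0.5345, 0.8018, 0.0000, -0.2673).
r_{13} = e_1·c_3 = 2.8868; r_{23} = e_2·c_3 = -2.6726.
u_3 = c_3 − 2.8868·e_1 + 2.6726·e_2 = (0.7619, -0.1905, -4.0000, 0.9524).
‖u_3‖ = 4.1861, so e_3 = (0.1820, -0.0455, -0.9555, 0.2275).
Qᵀb = (-2.3094, 1.0690, 1.3195).
Back-substitute: x_3 = 1.3195/4.1861 = 0.3152.
x_2 = (1.0690 + 2.6726·0.3152)/3.7417 = 0.5109.
x_1 = (-2.3094 + 1.7321·0.5109 − 2.8868·0.3152)/1.7321 = -1.3478.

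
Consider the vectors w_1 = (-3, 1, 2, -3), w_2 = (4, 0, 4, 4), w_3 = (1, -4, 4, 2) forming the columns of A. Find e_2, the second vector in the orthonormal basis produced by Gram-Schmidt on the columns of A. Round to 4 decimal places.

w_1 = (-3, 1, 2, -3); ‖w_1‖ = 4.7958, so e_1 = (-0.6255, 0.2085, 0.4170, -0.6255).
e_1·w_2 = (-0.6255)·4 + 0.2085·0 + 0.4170·4 + (-0.6255)·4 = -3.3362.
u_2 = w_2 + 3.3362·e_1 = (1.9130, 0.6957, 5.3913, 1.9130).
‖u_2‖ = 6.0720, so e_2 = (0.3151, 0.1146, 0.8879, 0.3151).

e_2 = (0.3151, 0.1146, 0.8879, 0.3151)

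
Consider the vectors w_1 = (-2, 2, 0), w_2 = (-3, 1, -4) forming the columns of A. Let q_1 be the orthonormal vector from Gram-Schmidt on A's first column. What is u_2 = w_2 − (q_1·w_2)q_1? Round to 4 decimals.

u_2 = (-1.0000, -1.0000, -4.0000)

w_1 = (-2, 2, 0); ‖w_1‖ = 2.8284, so q_1 = (-0.7071, 0.7071, 0.0000).
q_1·w_2 = (-0.7071)·(-3) + 0.7071·1 + 0.0000·(-4) = 2.8284.
u_2 = w_2 − 2.8284·q_1 = (-1.0000, -1.0000, -4.0000).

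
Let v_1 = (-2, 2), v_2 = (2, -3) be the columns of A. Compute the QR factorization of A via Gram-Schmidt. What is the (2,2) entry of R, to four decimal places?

r_{22} = 0.7071

e_1 = v_1/‖v_1‖ = (-2, 2)/2.8284 = (-0.7071, 0.7071).
r_{12} = e_1·v_2 = -3.5355.
u_2 = v_2 + 3.5355·e_1 = (-0.5000, -0.5000).
r_{22} = ‖u_2‖ = 0.7071.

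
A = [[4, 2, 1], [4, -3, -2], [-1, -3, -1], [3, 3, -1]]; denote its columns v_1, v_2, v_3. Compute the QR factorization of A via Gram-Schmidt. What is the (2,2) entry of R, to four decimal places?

q_1 = v_1/‖v_1‖ = (4, 4, -1, 3)/6.4807 = (0.6172, 0.6172, -0.1543, 0.4629).
r_{12} = q_1·v_2 = 1.2344.
u_2 = v_2 − 1.2344·q_1 = (1.2381, -3.7619, -2.8095, 2.4286).
r_{22} = ‖u_2‖ = 5.4292.

r_{22} = 5.4292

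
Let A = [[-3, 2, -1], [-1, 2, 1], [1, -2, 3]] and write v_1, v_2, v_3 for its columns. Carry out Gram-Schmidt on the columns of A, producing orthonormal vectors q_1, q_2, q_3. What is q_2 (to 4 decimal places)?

v_1 = (-3, -1, 1); ‖v_1‖ = 3.3166, so q_1 = (-0.9045, -0.3015, 0.3015).
q_1·v_2 = (-0.9045)·2 + (-0.3015)·2 + 0.3015·(-2) = -3.0151.
u_2 = v_2 + 3.0151·q_1 = (-0.7273, 1.0909, -1.0909).
‖u_2‖ = 1.7056, so q_2 = (-0.4264, 0.6396, -0.6396).

q_2 = (-0.4264, 0.6396, -0.6396)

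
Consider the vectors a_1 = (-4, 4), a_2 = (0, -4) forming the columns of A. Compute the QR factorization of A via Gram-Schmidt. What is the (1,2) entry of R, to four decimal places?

r_{12} = -2.8284

a_1 = (-4, 4); ‖a_1‖ = 5.6569, so e_1 = (-0.7071, 0.7071).
r_{12} = e_1·a_2 = -2.8284.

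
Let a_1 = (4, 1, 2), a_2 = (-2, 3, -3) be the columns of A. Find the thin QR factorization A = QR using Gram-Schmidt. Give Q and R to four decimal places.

q_1 = a_1/‖a_1‖ = (4, 1, 2)/4.5826 = (0.8729, 0.2182, 0.4364).
r_{12} = q_1·a_2 = -2.4004.
u_2 = a_2 + 2.4004·q_1 = (0.0952, 3.5238, -1.9524).
‖u_2‖ = 4.0297, so q_2 = (0.0236, 0.8745, -0.4845).

Q = [[0.8729, 0.0236], [0.2182, 0.8745], [0.4364, -0.4845]], R = [[4.5826, -2.4004], [0.0000, 4.0297]]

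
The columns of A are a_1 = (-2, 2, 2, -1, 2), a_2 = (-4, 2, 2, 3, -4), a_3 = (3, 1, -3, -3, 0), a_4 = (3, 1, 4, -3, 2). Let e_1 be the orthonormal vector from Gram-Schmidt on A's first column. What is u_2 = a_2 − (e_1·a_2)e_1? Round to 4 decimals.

u_2 = (-3.4118, 1.4118, 1.4118, 3.2941, -4.5882)

a_1 = (-2, 2, 2, -1, 2); ‖a_1‖ = 4.1231, so e_1 = (-0.4851, 0.4851, 0.4851, -0.2425, 0.4851).
e_1·a_2 = (-0.4851)·(-4) + 0.4851·2 + 0.4851·2 + (-0.2425)·3 + 0.4851·(-4) = 1.2127.
u_2 = a_2 − 1.2127·e_1 = (-3.4118, 1.4118, 1.4118, 3.2941, -4.5882).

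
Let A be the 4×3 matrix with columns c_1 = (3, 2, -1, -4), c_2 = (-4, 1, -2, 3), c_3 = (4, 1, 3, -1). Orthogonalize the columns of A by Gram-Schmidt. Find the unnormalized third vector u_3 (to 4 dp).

e_1 = c_1/‖c_1‖ = (3, 2, -1, -4)/5.4772 = (0.5477, 0.3651, -0.1826, -0.7303).
r_{12} = e_1·c_2 = -3.6515.
u_2 = c_2 + 3.6515·e_1 = (-2.0000, 2.3333, -2.6667, 0.3333).
‖u_2‖ = 4.0825, so e_2 = (-0.4899, 0.5715, -0.6532, 0.0816).
r_{13} = e_1·c_3 = 2.7386; r_{23} = e_2·c_3 = -3.4293.
u_3 = c_3 − 2.7386·e_1 + 3.4293·e_2 = (0.8200, 1.9600, 1.2600, 1.2800).

u_3 = (0.8200, 1.9600, 1.2600, 1.2800)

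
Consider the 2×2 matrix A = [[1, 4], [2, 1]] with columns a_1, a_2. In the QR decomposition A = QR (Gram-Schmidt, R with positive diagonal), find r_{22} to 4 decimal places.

r_{22} = 3.1305

a_1 = (1, 2); ‖a_1‖ = 2.2361, so e_1 = (0.4472, 0.8944).
e_1·a_2 = 0.4472·4 + 0.8944·1 = 2.6833.
u_2 = a_2 − 2.6833·e_1 = (2.8000, -1.4000).
r_{22} = ‖u_2‖ = 3.1305.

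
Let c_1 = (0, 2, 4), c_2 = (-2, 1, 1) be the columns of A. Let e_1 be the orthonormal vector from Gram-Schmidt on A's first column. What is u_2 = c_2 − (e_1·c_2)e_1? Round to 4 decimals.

c_1 = (0, 2, 4); ‖c_1‖ = 4.4721, so e_1 = (0.0000, 0.4472, 0.8944).
e_1·c_2 = 0.0000·(-2) + 0.4472·1 + 0.8944·1 = 1.3416.
u_2 = c_2 − 1.3416·e_1 = (-2.0000, 0.4000, -0.2000).

u_2 = (-2.0000, 0.4000, -0.2000)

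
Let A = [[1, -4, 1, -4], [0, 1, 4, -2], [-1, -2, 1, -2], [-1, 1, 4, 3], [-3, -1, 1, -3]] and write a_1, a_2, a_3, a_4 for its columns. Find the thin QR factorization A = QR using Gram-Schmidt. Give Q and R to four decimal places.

a_1 = (1, 0, -1, -1, -3); ‖a_1‖ = 3.4641, so e_1 = (0.2887, 0.0000, -0.2887, -0.2887, -0.8660).
e_1·a_2 = 0.2887·(-4) + 0.0000·1 + (-0.2887)·(-2) + (-0.2887)·1 + (-0.8660)·(-1) = 0.0000.
u_2 = a_2 + 0.0000·e_1 = (-4.0000, 1.0000, -2.0000, 1.0000, -1.0000).
‖u_2‖ = 4.7958, so e_2 = (-0.8341, 0.2085, -0.4170, 0.2085, -0.2085).
e_1·a_3 = 0.2887·1 + 0.0000·4 + (-0.2887)·1 + (-0.2887)·4 + (-0.8660)·1 = -2.0207; e_2·a_3 = (-0.8341)·1 + 0.2085·4 + (-0.4170)·1 + 0.2085·4 + (-0.2085)·1 = 0.2085.
u_3 = a_3 + 2.0207·e_1 − 0.2085·e_2 = (1.7572, 3.9565, 0.5036, 3.3732, -0.7065).
‖u_3‖ = 5.5564, so e_3 = (0.3163, 0.7121, 0.0906, 0.6071, -0.1272).
e_1·a_4 = 0.2887·(-4) + 0.0000·(-2) + (-0.2887)·(-2) + (-0.2887)·3 + (-0.8660)·(-3) = 1.1547; e_2·a_4 = (-0.8341)·(-4) + 0.2085·(-2) + (-0.4170)·(-2) + 0.2085·3 + (-0.2085)·(-3) = 5.0043; e_3·a_4 = 0.3163·(-4) + 0.7121·(-2) + 0.0906·(-2) + 0.6071·3 + (-0.1272)·(-3) = -0.6677.
u_4 = a_4 − 1.1547·e_1 − 5.0043·e_2 + 0.6677·e_3 = (0.0518, -2.5680, 0.4808, 2.6952, -1.0414).
‖u_4‖ = 3.8958, so e_4 = (0.0133, -0.6592, 0.1234, 0.6918, -0.2673).

Q = [[0.2887, -0.8341, 0.3163, 0.0133], [0.0000, 0.2085, 0.7121, -0.6592], [-0.2887, -0.4170, 0.0906, 0.1234], [-0.2887, 0.2085, 0.6071, 0.6918], [-0.8660, -0.2085, -0.1272, -0.2673]], R = [[3.4641, 0.0000, -2.0207, 1.1547], [0.0000, 4.7958, 0.2085, 5.0043], [0.0000, 0.0000, 5.5564, -0.6677], [0.0000, 0.0000, 0.0000, 3.8958]]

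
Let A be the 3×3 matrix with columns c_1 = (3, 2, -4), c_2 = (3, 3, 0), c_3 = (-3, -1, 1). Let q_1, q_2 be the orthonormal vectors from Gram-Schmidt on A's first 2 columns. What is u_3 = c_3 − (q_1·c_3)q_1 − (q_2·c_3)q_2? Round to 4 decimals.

u_3 = (-0.8485, 0.8485, -0.2121)

q_1 = c_1/‖c_1‖ = (3, 2, -4)/5.3852 = (0.5571, 0.3714, -0.7428).
r_{12} = q_1·c_2 = 2.7854.
u_2 = c_2 − 2.7854·q_1 = (1.4483, 1.9655, 2.0690).
‖u_2‖ = 3.2002, so q_2 = (0.4526, 0.6142, 0.6465).
r_{13} = q_1·c_3 = -2.7854; r_{23} = q_2·c_3 = -1.3253.
u_3 = c_3 + 2.7854·q_1 + 1.3253·q_2 = (-0.8485, 0.8485, -0.2121).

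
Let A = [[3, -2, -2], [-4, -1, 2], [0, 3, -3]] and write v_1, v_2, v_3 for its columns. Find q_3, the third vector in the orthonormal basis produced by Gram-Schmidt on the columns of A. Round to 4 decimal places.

v_1 = (3, -4, 0); ‖v_1‖ = 5.0000, so q_1 = (0.6000, -0.8000, 0.0000).
q_1·v_2 = 0.6000·(-2) + (-0.8000)·(-1) + 0.0000·3 = -0.4000.
u_2 = v_2 + 0.4000·q_1 = (-1.7600, -1.3200, 3.0000).
‖u_2‖ = 3.7202, so q_2 = (-0.4731, -0.3548, 0.8064).
q_1·v_3 = 0.6000·(-2) + (-0.8000)·2 + 0.0000·(-3) = -2.8000; q_2·v_3 = (-0.4731)·(-2) + (-0.3548)·2 + 0.8064·(-3) = -2.1827.
u_3 = v_3 + 2.8000·q_1 + 2.1827·q_2 = (-1.3526, -1.0145, -1.2399).
‖u_3‖ = 2.0967, so q_3 = (-0.6451, -0.4838, -0.5914).

q_3 = (-0.6451, -0.4838, -0.5914)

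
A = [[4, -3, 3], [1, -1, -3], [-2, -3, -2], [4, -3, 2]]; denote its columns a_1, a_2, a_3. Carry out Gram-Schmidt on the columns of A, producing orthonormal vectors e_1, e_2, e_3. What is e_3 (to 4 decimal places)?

e_3 = (0.2730, -0.9605, 0.0534, -0.0062)

a_1 = (4, 1, -2, 4); ‖a_1‖ = 6.0828, so e_1 = (0.6576, 0.1644, -0.3288, 0.6576).
e_1·a_2 = 0.6576·(-3) + 0.1644·(-1) + (-0.3288)·(-3) + 0.6576·(-3) = -3.1236.
u_2 = a_2 + 3.1236·e_1 = (-0.9459, -0.4865, -4.0270, -0.9459).
‖u_2‖ = 4.2712, so e_2 = (-0.2215, -0.1139, -0.9428, -0.2215).
e_1·a_3 = 0.6576·3 + 0.1644·(-3) + (-0.3288)·(-2) + 0.6576·2 = 3.4524; e_2·a_3 = (-0.2215)·3 + (-0.1139)·(-3) + (-0.9428)·(-2) + (-0.2215)·2 = 1.1200.
u_3 = a_3 − 3.4524·e_1 − 1.1200·e_2 = (0.9778, -3.4400, 0.1911, -0.0222).
‖u_3‖ = 3.5814, so e_3 = (0.2730, -0.9605, 0.0534, -0.0062).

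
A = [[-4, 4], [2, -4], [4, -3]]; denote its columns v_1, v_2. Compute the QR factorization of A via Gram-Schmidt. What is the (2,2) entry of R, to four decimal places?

r_{22} = 2.2361

v_1 = (-4, 2, 4); ‖v_1‖ = 6.0000, so q_1 = (-0.6667, 0.3333, 0.6667).
q_1·v_2 = (-0.6667)·4 + 0.3333·(-4) + 0.6667·(-3) = -6.0000.
u_2 = v_2 + 6.0000·q_1 = (0.0000, -2.0000, 1.0000).
r_{22} = ‖u_2‖ = 2.2361.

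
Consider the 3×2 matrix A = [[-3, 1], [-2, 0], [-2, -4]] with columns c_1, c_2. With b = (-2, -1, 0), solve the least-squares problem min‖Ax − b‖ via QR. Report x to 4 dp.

c_1 = (-3, -2, -2); ‖c_1‖ = 4.1231, so q_1 = (-0.7276, -0.4851, -0.4851).
q_1·c_2 = (-0.7276)·1 + (-0.4851)·0 + (-0.4851)·(-4) = 1.2127.
u_2 = c_2 − 1.2127·q_1 = (1.8824, 0.5882, -3.4118).
‖u_2‖ = 3.9407, so q_2 = (0.4777, 0.1493, -0.8658).
Qᵀb = (1.9403, -1.1046).
Back-substitute: x_2 = -1.1046/3.9407 = -0.2803.
x_1 = (1.9403 − 1.2127·(-0.2803))/4.1231 = 0.5530.

x = (0.5530, -0.2803)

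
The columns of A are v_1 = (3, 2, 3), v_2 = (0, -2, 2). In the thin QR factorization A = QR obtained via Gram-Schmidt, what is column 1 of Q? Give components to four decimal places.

e_1 = (0.6396, 0.4264, 0.6396)

e_1 = v_1/‖v_1‖ = (3, 2, 3)/4.6904 = (0.6396, 0.4264, 0.6396).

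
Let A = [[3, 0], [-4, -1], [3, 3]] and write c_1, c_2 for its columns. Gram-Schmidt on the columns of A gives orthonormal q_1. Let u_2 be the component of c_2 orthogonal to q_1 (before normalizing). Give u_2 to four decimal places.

c_1 = (3, -4, 3); ‖c_1‖ = 5.8310, so q_1 = (0.5145, -0.6860, 0.5145).
q_1·c_2 = 0.5145·0 + (-0.6860)·(-1) + 0.5145·3 = 2.2295.
u_2 = c_2 − 2.2295·q_1 = (-1.1471, 0.5294, 1.8529).

u_2 = (-1.1471, 0.5294, 1.8529)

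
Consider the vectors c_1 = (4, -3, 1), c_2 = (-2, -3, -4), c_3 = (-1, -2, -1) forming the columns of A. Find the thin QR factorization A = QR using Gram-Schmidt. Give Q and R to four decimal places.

c_1 = (4, -3, 1); ‖c_1‖ = 5.0990, so q_1 = (0.7845, -0.5883, 0.1961).
q_1·c_2 = 0.7845·(-2) + (-0.5883)·(-3) + 0.1961·(-4) = -0.5883.
u_2 = c_2 + 0.5883·q_1 = (-1.5385, -3.3462, -3.8846).
‖u_2‖ = 5.3529, so q_2 = (-0.2874, -0.6251, -0.7257).
q_1·c_3 = 0.7845·(-1) + (-0.5883)·(-2) + 0.1961·(-1) = 0.1961; q_2·c_3 = (-0.2874)·(-1) + (-0.6251)·(-2) + (-0.7257)·(-1) = 2.2633.
u_3 = c_3 − 0.1961·q_1 − 2.2633·q_2 = (-0.5034, -0.4698, 0.6040).
‖u_3‖ = 0.9159, so q_3 = (-0.5496, -0.5129, 0.6595).

Q = [[0.7845, -0.2874, -0.5496], [-0.5883, -0.6251, -0.5129], [0.1961, -0.7257, 0.6595]], R = [[5.0990, -0.5883, 0.1961], [0.0000, 5.3529, 2.2633], [0.0000, 0.0000, 0.9159]]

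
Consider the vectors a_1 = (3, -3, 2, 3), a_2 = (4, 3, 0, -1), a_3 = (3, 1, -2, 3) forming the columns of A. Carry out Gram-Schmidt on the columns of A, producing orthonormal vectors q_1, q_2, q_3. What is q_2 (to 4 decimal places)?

q_2 = (0.7845, 0.5883, 0.0000, -0.1961)

a_1 = (3, -3, 2, 3); ‖a_1‖ = 5.5678, so q_1 = (0.5388, -0.5388, 0.3592, 0.5388).
q_1·a_2 = 0.5388·4 + (-0.5388)·3 + 0.3592·0 + 0.5388·(-1) = 0.0000.
u_2 = a_2 + 0.0000·q_1 = (4.0000, 3.0000, 0.0000, -1.0000).
‖u_2‖ = 5.0990, so q_2 = (0.7845, 0.5883, 0.0000, -0.1961).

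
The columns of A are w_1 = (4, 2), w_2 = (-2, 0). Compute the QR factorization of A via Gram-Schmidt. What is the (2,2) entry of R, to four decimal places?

r_{22} = 0.8944

e_1 = w_1/‖w_1‖ = (4, 2)/4.4721 = (0.8944, 0.4472).
r_{12} = e_1·w_2 = -1.7889.
u_2 = w_2 + 1.7889·e_1 = (-0.4000, 0.8000).
r_{22} = ‖u_2‖ = 0.8944.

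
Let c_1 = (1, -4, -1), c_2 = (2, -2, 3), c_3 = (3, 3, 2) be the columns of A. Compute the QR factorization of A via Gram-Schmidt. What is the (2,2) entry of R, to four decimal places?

c_1 = (1, -4, -1); ‖c_1‖ = 4.2426, so q_1 = (0.2357, -0.9428, -0.2357).
q_1·c_2 = 0.2357·2 + (-0.9428)·(-2) + (-0.2357)·3 = 1.6499.
u_2 = c_2 − 1.6499·q_1 = (1.6111, -0.4444, 3.3889).
r_{22} = ‖u_2‖ = 3.7786.

r_{22} = 3.7786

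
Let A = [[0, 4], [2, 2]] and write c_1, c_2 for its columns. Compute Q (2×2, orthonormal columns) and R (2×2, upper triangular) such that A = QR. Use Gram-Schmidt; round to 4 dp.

Q = [[0.0000, 1.0000], [1.0000, 0.0000]], R = [[2.0000, 2.0000], [0.0000, 4.0000]]

c_1 = (0, 2); ‖c_1‖ = 2.0000, so e_1 = (0.0000, 1.0000).
e_1·c_2 = 0.0000·4 + 1.0000·2 = 2.0000.
u_2 = c_2 − 2.0000·e_1 = (4.0000, 0.0000).
‖u_2‖ = 4.0000, so e_2 = (1.0000, 0.0000).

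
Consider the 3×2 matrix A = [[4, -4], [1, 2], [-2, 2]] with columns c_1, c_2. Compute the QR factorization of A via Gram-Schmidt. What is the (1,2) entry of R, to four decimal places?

e_1 = c_1/‖c_1‖ = (4, 1, -2)/4.5826 = (0.8729, 0.2182, -0.4364).
r_{12} = e_1·c_2 = -3.9279.

r_{12} = -3.9279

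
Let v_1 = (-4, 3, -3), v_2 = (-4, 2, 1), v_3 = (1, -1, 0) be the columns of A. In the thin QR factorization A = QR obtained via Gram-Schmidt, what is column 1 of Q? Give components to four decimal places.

v_1 = (-4, 3, -3); ‖v_1‖ = 5.8310, so q_1 = (-0.6860, 0.5145, -0.5145).

q_1 = (-0.6860, 0.5145, -0.5145)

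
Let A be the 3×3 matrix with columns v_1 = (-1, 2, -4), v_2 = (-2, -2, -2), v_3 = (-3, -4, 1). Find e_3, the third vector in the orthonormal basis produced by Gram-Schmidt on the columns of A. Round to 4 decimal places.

e_1 = v_1/‖v_1‖ = (-1, 2, -4)/4.5826 = (-0.2182, 0.4364, -0.8729).
r_{12} = e_1·v_2 = 1.3093.
u_2 = v_2 − 1.3093·e_1 = (-1.7143, -2.5714, -0.8571).
‖u_2‖ = 3.2071, so e_2 = (-0.5345, -0.8018, -0.2673).
r_{13} = e_1·v_3 = -1.9640; r_{23} = e_2·v_3 = 4.5434.
u_3 = v_3 + 1.9640·e_1 − 4.5434·e_2 = (-1.0000, 0.5000, 0.5000).
‖u_3‖ = 1.2247, so e_3 = (-0.8165, 0.4082, 0.4082).

e_3 = (-0.8165, 0.4082, 0.4082)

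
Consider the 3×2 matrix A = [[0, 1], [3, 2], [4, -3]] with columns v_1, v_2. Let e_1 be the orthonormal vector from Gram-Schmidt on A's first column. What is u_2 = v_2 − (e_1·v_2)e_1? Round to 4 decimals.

e_1 = v_1/‖v_1‖ = (0, 3, 4)/5.0000 = (0.0000, 0.6000, 0.8000).
r_{12} = e_1·v_2 = -1.2000.
u_2 = v_2 + 1.2000·e_1 = (1.0000, 2.7200, -2.0400).

u_2 = (1.0000, 2.7200, -2.0400)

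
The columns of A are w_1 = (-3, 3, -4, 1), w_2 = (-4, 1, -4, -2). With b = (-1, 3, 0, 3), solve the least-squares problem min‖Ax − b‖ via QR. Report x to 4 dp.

x = (1.1586, -0.8811)

e_1 = w_1/‖w_1‖ = (-3, 3, -4, 1)/5.9161 = (-0.5071, 0.5071, -0.6761, 0.1690).
r_{12} = e_1·w_2 = 4.9019.
u_2 = w_2 − 4.9019·e_1 = (-1.5143, -1.4857, -0.6857, -2.8286).
‖u_2‖ = 3.6016, so e_2 = (-0.4204, -0.4125, -0.1904, -0.7854).
Qᵀb = (2.5355, -3.1732).
Back-substitute: x_2 = -3.1732/3.6016 = -0.8811.
x_1 = (2.5355 − 4.9019·(-0.8811))/5.9161 = 1.1586.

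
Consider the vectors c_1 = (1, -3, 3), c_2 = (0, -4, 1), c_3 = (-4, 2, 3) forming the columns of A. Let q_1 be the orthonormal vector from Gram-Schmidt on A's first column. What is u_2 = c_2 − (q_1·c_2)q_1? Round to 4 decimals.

u_2 = (-0.7895, -1.6316, -1.3684)

c_1 = (1, -3, 3); ‖c_1‖ = 4.3589, so q_1 = (0.2294, -0.6882, 0.6882).
q_1·c_2 = 0.2294·0 + (-0.6882)·(-4) + 0.6882·1 = 3.4412.
u_2 = c_2 − 3.4412·q_1 = (-0.7895, -1.6316, -1.3684).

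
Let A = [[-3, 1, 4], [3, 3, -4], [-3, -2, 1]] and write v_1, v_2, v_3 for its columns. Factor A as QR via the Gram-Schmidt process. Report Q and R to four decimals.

v_1 = (-3, 3, -3); ‖v_1‖ = 5.1962, so e_1 = (-0.5774, 0.5774, -0.5774).
e_1·v_2 = (-0.5774)·1 + 0.5774·3 + (-0.5774)·(-2) = 2.3094.
u_2 = v_2 − 2.3094·e_1 = (2.3333, 1.6667, -0.6667).
‖u_2‖ = 2.9439, so e_2 = (0.7926, 0.5661, -0.2265).
e_1·v_3 = (-0.5774)·4 + 0.5774·(-4) + (-0.5774)·1 = -5.1962; e_2·v_3 = 0.7926·4 + 0.5661·(-4) + (-0.2265)·1 = 0.6794.
u_3 = v_3 + 5.1962·e_1 − 0.6794·e_2 = (0.4615, -1.3846, -1.8462).
‖u_3‖ = 2.3534, so e_3 = (0.1961, -0.5883, -0.7845).

Q = [[-0.5774, 0.7926, 0.1961], [0.5774, 0.5661, -0.5883], [-0.5774, -0.2265, -0.7845]], R = [[5.1962, 2.3094, -5.1962], [0.0000, 2.9439, 0.6794], [0.0000, 0.0000, 2.3534]]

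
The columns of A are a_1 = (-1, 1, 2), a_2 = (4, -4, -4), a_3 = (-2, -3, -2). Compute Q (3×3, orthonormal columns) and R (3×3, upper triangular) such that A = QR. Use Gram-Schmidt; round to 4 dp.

a_1 = (-1, 1, 2); ‖a_1‖ = 2.4495, so e_1 = (-0.4082, 0.4082, 0.8165).
e_1·a_2 = (-0.4082)·4 + 0.4082·(-4) + 0.8165·(-4) = -6.5320.
u_2 = a_2 + 6.5320·e_1 = (1.3333, -1.3333, 1.3333).
‖u_2‖ = 2.3094, so e_2 = (0.5774, -0.5774, 0.5774).
e_1·a_3 = (-0.4082)·(-2) + 0.4082·(-3) + 0.8165·(-2) = -2.0412; e_2·a_3 = 0.5774·(-2) + (-0.5774)·(-3) + 0.5774·(-2) = -0.5774.
u_3 = a_3 + 2.0412·e_1 + 0.5774·e_2 = (-2.5000, -2.5000, 0.0000).
‖u_3‖ = 3.5355, so e_3 = (-0.7071, -0.7071, 0.0000).

Q = [[-0.4082, 0.5774, -0.7071], [0.4082, -0.5774, -0.7071], [0.8165, 0.5774, 0.0000]], R = [[2.4495, -6.5320, -2.0412], [0.0000, 2.3094, -0.5774], [0.0000, 0.0000, 3.5355]]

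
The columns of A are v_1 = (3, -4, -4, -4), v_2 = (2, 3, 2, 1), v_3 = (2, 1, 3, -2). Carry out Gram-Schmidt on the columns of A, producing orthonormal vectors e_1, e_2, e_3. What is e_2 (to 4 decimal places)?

e_2 = (0.8399, 0.4949, 0.2100, -0.0750)

v_1 = (3, -4, -4, -4); ‖v_1‖ = 7.5498, so e_1 = (0.3974, -0.5298, -0.5298, -0.5298).
e_1·v_2 = 0.3974·2 + (-0.5298)·3 + (-0.5298)·2 + (-0.5298)·1 = -2.3842.
u_2 = v_2 + 2.3842·e_1 = (2.9474, 1.7368, 0.7368, -0.2632).
‖u_2‖ = 3.5094, so e_2 = (0.8399, 0.4949, 0.2100, -0.0750).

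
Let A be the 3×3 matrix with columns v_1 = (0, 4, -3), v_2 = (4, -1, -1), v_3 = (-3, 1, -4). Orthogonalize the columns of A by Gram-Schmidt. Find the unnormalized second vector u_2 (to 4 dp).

v_1 = (0, 4, -3); ‖v_1‖ = 5.0000, so q_1 = (0.0000, 0.8000, -0.6000).
q_1·v_2 = 0.0000·4 + 0.8000·(-1) + (-0.6000)·(-1) = -0.2000.
u_2 = v_2 + 0.2000·q_1 = (4.0000, -0.8400, -1.1200).

u_2 = (4.0000, -0.8400, -1.1200)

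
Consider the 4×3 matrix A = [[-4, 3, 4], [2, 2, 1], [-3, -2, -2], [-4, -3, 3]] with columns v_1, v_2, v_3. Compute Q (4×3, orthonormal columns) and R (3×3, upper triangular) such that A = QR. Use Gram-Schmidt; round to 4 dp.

v_1 = (-4, 2, -3, -4); ‖v_1‖ = 6.7082, so e_1 = (-0.5963, 0.2981, -0.4472, -0.5963).
e_1·v_2 = (-0.5963)·3 + 0.2981·2 + (-0.4472)·(-2) + (-0.5963)·(-3) = 1.4907.
u_2 = v_2 − 1.4907·e_1 = (3.8889, 1.5556, -1.3333, -2.1111).
‖u_2‖ = 4.8762, so e_2 = (0.7975, 0.3190, -0.2734, -0.4329).
e_1·v_3 = (-0.5963)·4 + 0.2981·1 + (-0.4472)·(-2) + (-0.5963)·3 = -2.9814; e_2·v_3 = 0.7975·4 + 0.3190·1 + (-0.2734)·(-2) + (-0.4329)·3 = 2.7571.
u_3 = v_3 + 2.9814·e_1 − 2.7571·e_2 = (0.0234, 1.0093, -2.5794, 2.4159).
‖u_3‖ = 3.6755, so e_3 = (0.0064, 0.2746, -0.7018, 0.6573).

Q = [[-0.5963, 0.7975, 0.0064], [0.2981, 0.3190, 0.2746], [-0.4472, -0.2734, -0.7018], [-0.5963, -0.4329, 0.6573]], R = [[6.7082, 1.4907, -2.9814], [0.0000, 4.8762, 2.7571], [0.0000, 0.0000, 3.6755]]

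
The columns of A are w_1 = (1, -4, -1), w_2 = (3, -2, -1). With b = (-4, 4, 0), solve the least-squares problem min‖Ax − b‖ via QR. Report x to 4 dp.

x = (-0.3704, -1.1111)

e_1 = w_1/‖w_1‖ = (1, -4, -1)/4.2426 = (0.2357, -0.9428, -0.2357).
r_{12} = e_1·w_2 = 2.8284.
u_2 = w_2 − 2.8284·e_1 = (2.3333, 0.6667, -0.3333).
‖u_2‖ = 2.4495, so e_2 = (0.9526, 0.2722, -0.1361).
Qᵀb = (-4.7140, -2.7217).
Back-substitute: x_2 = -2.7217/2.4495 = -1.1111.
x_1 = (-4.7140 − 2.8284·(-1.1111))/4.2426 = -0.3704.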